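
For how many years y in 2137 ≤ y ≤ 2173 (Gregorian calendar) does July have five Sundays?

July has 31 days; it has five Sundays when Sunday falls among the first (month-length − 28) days — i.e. when July 1 is one of Sunday/Saturday/Friday.
July 1 by year: 2137:Mon 2138:Tue 2139:Wed 2140:Fri✓ 2141:Sat✓ 2142:Sun✓ 2143:Mon 2144:Wed 2145:Thu 2146:Fri✓ 2147:Sat✓ 2148:Mon 2149:Tue 2150:Wed 2151:Thu …(7 more)… 2159:Sun✓ 2160:Tue 2161:Wed 2162:Thu 2163:Fri✓ 2164:Sun✓ 2165:Mon 2166:Tue 2167:Wed 2168:Fri✓ 2169:Sat✓ 2170:Sun✓ 2171:Mon 2172:Wed 2173:Thu
Years with five Sundays: 2140, 2141, 2142, 2146, 2147, 2152, 2153, 2157, 2158, 2159, 2163, 2164, 2168, 2169, 2170 → 15.

15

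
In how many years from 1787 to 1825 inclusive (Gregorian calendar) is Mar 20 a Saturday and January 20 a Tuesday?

Check each year's weekday for Mar 20 and January 20:
  1787: Tue/Sat  1788: Thu/Sun  1789: Fri/Tue  1790: Sat/Wed  1791: Sun/Thu  1792: Tue/Fri  1793: Wed/Sun  1794: Thu/Mon  1795: Fri/Tue  1796: Sun/Wed  1797: Mon/Fri  1798: Tue/Sat  1799: Wed/Sun  1800: Thu/Mon  …(11 more)…  1812: Fri/Mon  1813: Sat/Wed  1814: Sun/Thu  1815: Mon/Fri  1816: Wed/Sat  1817: Thu/Mon  1818: Fri/Tue  1819: Sat/Wed  1820: Mon/Thu  1821: Tue/Sat  1822: Wed/Sun  1823: Thu/Mon  1824: Sat/Tue ✓  1825: Sun/Thu
Both conditions hold in: 1824 — 1.

1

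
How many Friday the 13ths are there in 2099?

3

Check the 13th of each month of 2099: Jan 13: Tue, Feb 13: Fri, Mar 13: Fri, Apr 13: Mon, May 13: Wed, Jun 13: Sat, Jul 13: Mon, Aug 13: Thu, Sep 13: Sun, Oct 13: Tue, Nov 13: Fri, Dec 13: Sun.
Friday occurs in February, March, November — 3 months.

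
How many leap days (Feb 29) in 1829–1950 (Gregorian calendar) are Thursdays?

4

Leap years in 1829–1950: 29 of them.
Feb 29 weekday advances by 5 (mod 7) from one leap year to the next four years later (or differs when a century non-leap intervenes).
Leap-day weekdays: 1832:Wed 1836:Mon 1840:Sat 1844:Thu✓ 1848:Tue 1852:Sun 1856:Fri 1860:Wed 1864:Mon 1868:Sat 1872:Thu✓ 1876:Tue 1880:Sun …(3 more)… 1896:Sat 1904:Mon 1908:Sat 1912:Thu✓ 1916:Tue 1920:Sun 1924:Fri 1928:Wed 1932:Mon 1936:Sat 1940:Thu✓ 1944:Tue 1948:Sun
Thursday: 1844, 1872, 1912, 1940 → 4.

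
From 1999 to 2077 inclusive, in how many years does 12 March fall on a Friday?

Track 12 March's weekday year by year (advancing +1, or +2 across a Feb 29):
  1999: Fri ✓  2000: Sun (+2)  2001: Mon (+1)  2002: Tue (+1)  2003: Wed (+1)
  2004: Fri (+2) ✓  2005: Sat (+1)  2006: Sun (+1)  2007: Mon (+1)  2008: Wed (+2)
  2009: Thu (+1)  2010: Fri (+1) ✓  2011: Sat (+1)  2012: Mon (+2)  … (51 more years) …
  2064: Wed (+2)  2065: Thu (+1)  2066: Fri (+1) ✓  2067: Sat (+1)  2068: Mon (+2)
  2069: Tue (+1)  2070: Wed (+1)  2071: Thu (+1)  2072: Sat (+2)  2073: Sun (+1)
  2074: Mon (+1)  2075: Tue (+1)  2076: Thu (+2)  2077: Fri (+1) ✓
Friday years: 1999, 2004, 2010, 2021, 2027, 2032, 2038, 2049, 2055, 2060, 2066, 2077 — 12 in total.

12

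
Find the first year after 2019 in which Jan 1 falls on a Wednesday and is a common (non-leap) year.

2025

Jan 1 advances by 2 weekdays after a leap year and by 1 after a common year.
2019: Jan 1 is Tuesday.
2020: Wednesday (leap)
2021: Friday
2022: Saturday
2023: Sunday
2024: Monday (leap)
2025: Wednesday
2025 begins on a Wednesday and is a common year.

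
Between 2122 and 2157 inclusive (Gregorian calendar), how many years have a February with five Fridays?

February has 28 days (29 in leap years); it has five Fridays when Friday falls among the first (month-length − 28) days — i.e. when February 1 is Friday in a leap year (never in a common year).
February 1 by year: 2122:Sun 2123:Mon 2124:Tue 2125:Thu 2126:Fri 2127:Sat 2128:Sun 2129:Tue 2130:Wed 2131:Thu 2132:Fri✓ 2133:Sun 2134:Mon 2135:Tue 2136:Wed …(6 more)… 2143:Fri 2144:Sat 2145:Mon 2146:Tue 2147:Wed 2148:Thu 2149:Sat 2150:Sun 2151:Mon 2152:Tue 2153:Thu 2154:Fri 2155:Sat 2156:Sun 2157:Tue
Years with five Fridays: 2132 → 1.

1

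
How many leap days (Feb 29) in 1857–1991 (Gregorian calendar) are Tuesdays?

4

Leap years in 1857–1991: 32 of them.
Feb 29 weekday advances by 5 (mod 7) from one leap year to the next four years later (or differs when a century non-leap intervenes).
Leap-day weekdays: 1860:Wed 1864:Mon 1868:Sat 1872:Thu 1876:Tue✓ 1880:Sun 1884:Fri 1888:Wed 1892:Mon 1896:Sat 1904:Mon 1908:Sat 1912:Thu …(6 more)… 1940:Thu 1944:Tue✓ 1948:Sun 1952:Fri 1956:Wed 1960:Mon 1964:Sat 1968:Thu 1972:Tue✓ 1976:Sun 1980:Fri 1984:Wed 1988:Mon
Tuesday: 1876, 1916, 1944, 1972 → 4.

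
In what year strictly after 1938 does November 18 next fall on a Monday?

1940

From one year to the next, a fixed date's weekday advances by 1, or by 2 when a Feb 29 lies between the two dates.
1938: November 18 is Friday.
1939: Saturday (+1)
1940: Monday (+2)
November 18 falls on a Monday in 1940.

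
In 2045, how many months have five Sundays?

5

A month of length L has five Sundays iff its first Sunday is on day ≤ L−28 (so day 1–3 in a 31-day month, 1–2 in a 30-day month, day 1 in a leap February).
Checking each month of 2045: Jan starts Sun (31d) ✓; Feb starts Wed (28d); Mar starts Wed (31d); Apr starts Sat (30d) ✓; May starts Mon (31d); Jun starts Thu (30d); Jul starts Sat (31d) ✓; Aug starts Tue (31d); Sep starts Fri (30d); Oct starts Sun (31d) ✓; Nov starts Wed (30d); Dec starts Fri (31d) ✓.
Five-Sunday months: January, April, July, October, December → 5.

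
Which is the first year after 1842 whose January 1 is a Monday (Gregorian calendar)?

1844

Jan 1 advances by 2 weekdays after a leap year and by 1 after a common year.
1842: Jan 1 is Saturday.
1843: Sunday
1844: Monday (leap)
1844 begins on a Monday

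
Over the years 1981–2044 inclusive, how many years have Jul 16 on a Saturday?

10

Track Jul 16's weekday year by year (advancing +1, or +2 across a Feb 29):
  1981: Thu  1982: Fri (+1)  1983: Sat (+1) ✓  1984: Mon (+2)  1985: Tue (+1)
  1986: Wed (+1)  1987: Thu (+1)  1988: Sat (+2) ✓  1989: Sun (+1)  1990: Mon (+1)
  1991: Tue (+1)  1992: Thu (+2)  1993: Fri (+1)  1994: Sat (+1) ✓  … (36 more years) …
  2031: Wed (+1)  2032: Fri (+2)  2033: Sat (+1) ✓  2034: Sun (+1)  2035: Mon (+1)
  2036: Wed (+2)  2037: Thu (+1)  2038: Fri (+1)  2039: Sat (+1) ✓  2040: Mon (+2)
  2041: Tue (+1)  2042: Wed (+1)  2043: Thu (+1)  2044: Sat (+2) ✓
Saturday years: 1983, 1988, 1994, 2005, 2011, 2016, 2022, 2033, 2039, 2044 — 10 in total.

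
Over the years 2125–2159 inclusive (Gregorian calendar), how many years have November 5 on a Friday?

Track November 5's weekday year by year (advancing +1, or +2 across a Feb 29):
  2125: Mon  2126: Tue (+1)  2127: Wed (+1)  2128: Fri (+2) ✓  2129: Sat (+1)
  2130: Sun (+1)  2131: Mon (+1)  2132: Wed (+2)  2133: Thu (+1)  2134: Fri (+1) ✓
  2135: Sat (+1)  2136: Mon (+2)  2137: Tue (+1)  2138: Wed (+1)  … (7 more years) …
  2146: Sat (+1)  2147: Sun (+1)  2148: Tue (+2)  2149: Wed (+1)  2150: Thu (+1)
  2151: Fri (+1) ✓  2152: Sun (+2)  2153: Mon (+1)  2154: Tue (+1)  2155: Wed (+1)
  2156: Fri (+2) ✓  2157: Sat (+1)  2158: Sun (+1)  2159: Mon (+1)
Friday years: 2128, 2134, 2145, 2151, 2156 — 5 in total.

5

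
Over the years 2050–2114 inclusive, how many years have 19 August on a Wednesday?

Track 19 August's weekday year by year (advancing +1, or +2 across a Feb 29):
  2050: Fri  2051: Sat (+1)  2052: Mon (+2)  2053: Tue (+1)  2054: Wed (+1) ✓
  2055: Thu (+1)  2056: Sat (+2)  2057: Sun (+1)  2058: Mon (+1)  2059: Tue (+1)
  2060: Thu (+2)  2061: Fri (+1)  2062: Sat (+1)  2063: Sun (+1)  … (37 more years) …
  2101: Fri (+1)  2102: Sat (+1)  2103: Sun (+1)  2104: Tue (+2)  2105: Wed (+1) ✓
  2106: Thu (+1)  2107: Fri (+1)  2108: Sun (+2)  2109: Mon (+1)  2110: Tue (+1)
  2111: Wed (+1) ✓  2112: Fri (+2)  2113: Sat (+1)  2114: Sun (+1)
Wednesday years: 2054, 2065, 2071, 2076, 2082, 2093, 2099, 2105, 2111 — 9 in total.

9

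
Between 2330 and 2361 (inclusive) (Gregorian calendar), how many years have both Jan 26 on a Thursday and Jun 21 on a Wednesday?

Check each year's weekday for Jan 26 and Jun 21:
  2330: Sun/Sat  2331: Mon/Sun  2332: Tue/Tue  2333: Thu/Wed ✓  2334: Fri/Thu  2335: Sat/Fri  2336: Sun/Sun  2337: Tue/Mon  2338: Wed/Tue  2339: Thu/Wed ✓  2340: Fri/Fri  2341: Sun/Sat  2342: Mon/Sun  2343: Tue/Mon  …(4 more)…  2348: Mon/Mon  2349: Wed/Tue  2350: Thu/Wed ✓  2351: Fri/Thu  2352: Sat/Sat  2353: Mon/Sun  2354: Tue/Mon  2355: Wed/Tue  2356: Thu/Thu  2357: Sat/Fri  2358: Sun/Sat  2359: Mon/Sun  2360: Tue/Tue  2361: Thu/Wed ✓
Both conditions hold in: 2333, 2339, 2350, 2361 — 4.

4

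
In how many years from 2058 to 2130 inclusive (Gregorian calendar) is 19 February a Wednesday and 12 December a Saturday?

2

Check each year's weekday for 19 February and 12 December:
  2058: Tue/Thu  2059: Wed/Fri  2060: Thu/Sun  2061: Sat/Mon  2062: Sun/Tue  2063: Mon/Wed  2064: Tue/Fri  2065: Thu/Sat  2066: Fri/Sun  2067: Sat/Mon  2068: Sun/Wed  2069: Tue/Thu  2070: Wed/Fri  2071: Thu/Sat  …(45 more)…  2117: Fri/Sun  2118: Sat/Mon  2119: Sun/Tue  2120: Mon/Thu  2121: Wed/Fri  2122: Thu/Sat  2123: Fri/Sun  2124: Sat/Tue  2125: Mon/Wed  2126: Tue/Thu  2127: Wed/Fri  2128: Thu/Sun  2129: Sat/Mon  2130: Sun/Tue
Both conditions hold in: 2076, 2116 — 2.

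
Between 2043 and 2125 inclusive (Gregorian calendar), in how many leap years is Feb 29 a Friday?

3

Leap years in 2043–2125: 20 of them.
Feb 29 weekday advances by 5 (mod 7) from one leap year to the next four years later (or differs when a century non-leap intervenes).
Leap-day weekdays: 2044:Mon 2048:Sat 2052:Thu 2056:Tue 2060:Sun 2064:Fri✓ 2068:Wed 2072:Mon 2076:Sat 2080:Thu 2084:Tue 2088:Sun 2092:Fri✓ 2096:Wed 2104:Fri✓ 2108:Wed 2112:Mon 2116:Sat 2120:Thu 2124:Tue
Friday: 2064, 2092, 2104 → 3.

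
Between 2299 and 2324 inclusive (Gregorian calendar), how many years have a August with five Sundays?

10

August has 31 days; it has five Sundays when Sunday falls among the first (month-length − 28) days — i.e. when August 1 is one of Sunday/Saturday/Friday.
August 1 by year: 2299:Tue 2300:Wed 2301:Thu 2302:Fri✓ 2303:Sat✓ 2304:Mon 2305:Tue 2306:Wed 2307:Thu 2308:Sat✓ 2309:Sun✓ 2310:Mon 2311:Tue 2312:Thu 2313:Fri✓ 2314:Sat✓ 2315:Sun✓ 2316:Tue 2317:Wed 2318:Thu 2319:Fri✓ 2320:Sun✓ 2321:Mon 2322:Tue 2323:Wed 2324:Fri✓
Years with five Sundays: 2302, 2303, 2308, 2309, 2313, 2314, 2315, 2319, 2320, 2324 → 10.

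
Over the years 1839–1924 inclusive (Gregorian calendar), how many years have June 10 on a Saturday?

13

Track June 10's weekday year by year (advancing +1, or +2 across a Feb 29):
  1839: Mon  1840: Wed (+2)  1841: Thu (+1)  1842: Fri (+1)  1843: Sat (+1) ✓
  1844: Mon (+2)  1845: Tue (+1)  1846: Wed (+1)  1847: Thu (+1)  1848: Sat (+2) ✓
  1849: Sun (+1)  1850: Mon (+1)  1851: Tue (+1)  1852: Thu (+2)  … (58 more years) …
  1911: Sat (+1) ✓  1912: Mon (+2)  1913: Tue (+1)  1914: Wed (+1)  1915: Thu (+1)
  1916: Sat (+2) ✓  1917: Sun (+1)  1918: Mon (+1)  1919: Tue (+1)  1920: Thu (+2)
  1921: Fri (+1)  1922: Sat (+1) ✓  1923: Sun (+1)  1924: Tue (+2)
Saturday years: 1843, 1848, 1854, 1865, 1871, 1876, 1882, 1893, 1899, 1905, 1911, 1916, 1922 — 13 in total.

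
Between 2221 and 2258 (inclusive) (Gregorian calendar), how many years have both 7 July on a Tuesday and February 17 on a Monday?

1

Check each year's weekday for 7 July and February 17:
  2221: Sat/Sat  2222: Sun/Sun  2223: Mon/Mon  2224: Wed/Tue  2225: Thu/Thu  2226: Fri/Fri  2227: Sat/Sat  2228: Mon/Sun  2229: Tue/Tue  2230: Wed/Wed  2231: Thu/Thu  2232: Sat/Fri  2233: Sun/Sun  2234: Mon/Mon  …(10 more)…  2245: Mon/Mon  2246: Tue/Tue  2247: Wed/Wed  2248: Fri/Thu  2249: Sat/Sat  2250: Sun/Sun  2251: Mon/Mon  2252: Wed/Tue  2253: Thu/Thu  2254: Fri/Fri  2255: Sat/Sat  2256: Mon/Sun  2257: Tue/Tue  2258: Wed/Wed
Both conditions hold in: 2240 — 1.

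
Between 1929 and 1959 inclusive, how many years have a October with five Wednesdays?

October has 31 days; it has five Wednesdays when Wednesday falls among the first (month-length − 28) days — i.e. when October 1 is one of Wednesday/Tuesday/Monday.
October 1 by year: 1929:Tue✓ 1930:Wed✓ 1931:Thu 1932:Sat 1933:Sun 1934:Mon✓ 1935:Tue✓ 1936:Thu 1937:Fri 1938:Sat 1939:Sun 1940:Tue✓ 1941:Wed✓ 1942:Thu 1943:Fri 1944:Sun 1945:Mon✓ 1946:Tue✓ 1947:Wed✓ 1948:Fri 1949:Sat 1950:Sun 1951:Mon✓ 1952:Wed✓ 1953:Thu 1954:Fri 1955:Sat 1956:Mon✓ 1957:Tue✓ 1958:Wed✓ 1959:Thu
Years with five Wednesdays: 1929, 1930, 1934, 1935, 1940, 1941, 1945, 1946, 1947, 1951, 1952, 1956, 1957, 1958 → 14.

14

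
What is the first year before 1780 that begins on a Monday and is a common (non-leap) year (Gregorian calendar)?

1770

Jan 1 advances by 2 weekdays after a leap year and by 1 after a common year.
1780: Jan 1 is Saturday (leap).
1779: Friday
1778: Thursday
1777: Wednesday
1776: Monday (leap)
1775: Sunday
1774: Saturday
1773: Friday
1772: Wednesday (leap)
1771: Tuesday
1770: Monday
1770 begins on a Monday and is a common year.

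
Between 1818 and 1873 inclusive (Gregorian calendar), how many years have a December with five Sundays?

24

December has 31 days; it has five Sundays when Sunday falls among the first (month-length − 28) days — i.e. when December 1 is one of Sunday/Saturday/Friday.
December 1 by year: 1818:Tue 1819:Wed 1820:Fri✓ 1821:Sat✓ 1822:Sun✓ 1823:Mon 1824:Wed 1825:Thu 1826:Fri✓ 1827:Sat✓ 1828:Mon 1829:Tue 1830:Wed 1831:Thu 1832:Sat✓ …(26 more)… 1859:Thu 1860:Sat✓ 1861:Sun✓ 1862:Mon 1863:Tue 1864:Thu 1865:Fri✓ 1866:Sat✓ 1867:Sun✓ 1868:Tue 1869:Wed 1870:Thu 1871:Fri✓ 1872:Sun✓ 1873:Mon
Years with five Sundays: 1820, 1821, 1822, 1826, 1827, 1832, 1833, 1837, 1838, 1839, 1843, 1844, 1848, 1849, 1850, 1854, 1855, 1860, 1861, 1865, 1866, 1867, 1871, 1872 → 24.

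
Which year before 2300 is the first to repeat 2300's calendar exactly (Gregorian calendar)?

Two years share a calendar iff Jan 1 falls on the same weekday and both are leap or both are common. 2300: Jan 1 is Monday, common year.
2299: Jan 1 Sunday, common
2298: Jan 1 Saturday, common
2297: Jan 1 Friday, common
2296: Jan 1 Wednesday, leap
2295: Jan 1 Tuesday, common
2294: Jan 1 Monday, common
2294 matches on both conditions.

2294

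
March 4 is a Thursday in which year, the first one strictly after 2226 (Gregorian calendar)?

2230

From one year to the next, a fixed date's weekday advances by 1, or by 2 when a Feb 29 lies between the two dates.
2226: March 4 is Saturday.
2227: Sunday (+1)
2228: Tuesday (+2)
2229: Wednesday (+1)
2230: Thursday (+1)
March 4 falls on a Thursday in 2230.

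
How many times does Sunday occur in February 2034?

February 2034 has 28 days and begins on Wednesday.
The first Sunday is February 5.
Sundays fall on 5, 12, 19, 26 — that's 4.

4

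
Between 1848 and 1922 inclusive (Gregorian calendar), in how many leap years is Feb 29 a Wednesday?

2

Leap years in 1848–1922: 18 of them.
Feb 29 weekday advances by 5 (mod 7) from one leap year to the next four years later (or differs when a century non-leap intervenes).
Leap-day weekdays: 1848:Tue 1852:Sun 1856:Fri 1860:Wed✓ 1864:Mon 1868:Sat 1872:Thu 1876:Tue 1880:Sun 1884:Fri 1888:Wed✓ 1892:Mon 1896:Sat 1904:Mon 1908:Sat 1912:Thu 1916:Tue 1920:Sun
Wednesday: 1860, 1888 → 2.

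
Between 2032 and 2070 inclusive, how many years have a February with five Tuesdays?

February has 28 days (29 in leap years); it has five Tuesdays when Tuesday falls among the first (month-length − 28) days — i.e. when February 1 is Tuesday in a leap year (never in a common year).
February 1 by year: 2032:Sun 2033:Tue 2034:Wed 2035:Thu 2036:Fri 2037:Sun 2038:Mon 2039:Tue 2040:Wed 2041:Fri 2042:Sat 2043:Sun 2044:Mon 2045:Wed 2046:Thu …(9 more)… 2056:Tue✓ 2057:Thu 2058:Fri 2059:Sat 2060:Sun 2061:Tue 2062:Wed 2063:Thu 2064:Fri 2065:Sun 2066:Mon 2067:Tue 2068:Wed 2069:Fri 2070:Sat
Years with five Tuesdays: 2056 → 1.

1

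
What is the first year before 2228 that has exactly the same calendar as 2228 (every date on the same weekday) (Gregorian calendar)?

Two years share a calendar iff Jan 1 falls on the same weekday and both are leap or both are common. 2228: Jan 1 is Tuesday, leap year.
2227: Jan 1 Monday, common
2226: Jan 1 Sunday, common
2225: Jan 1 Saturday, common
2224: Jan 1 Thursday, leap
2223: Jan 1 Wednesday, common
2222: Jan 1 Tuesday, common
2221: Jan 1 Monday, common
2220: Jan 1 Saturday, leap
2219: Jan 1 Friday, common
2218: Jan 1 Thursday, common
2217: Jan 1 Wednesday, common
2216: Jan 1 Monday, leap
2215: Jan 1 Sunday, common
2214: Jan 1 Saturday, common
2213: Jan 1 Friday, common
2212: Jan 1 Wednesday, leap
2211: Jan 1 Tuesday, common
2210: Jan 1 Monday, common
2209: Jan 1 Sunday, common
2208: Jan 1 Friday, leap
2207: Jan 1 Thursday, common
2206: Jan 1 Wednesday, common
2205: Jan 1 Tuesday, common
2204: Jan 1 Sunday, leap
2203: Jan 1 Saturday, common
2202: Jan 1 Friday, common
2201: Jan 1 Thursday, common
2200: Jan 1 Wednesday, common
2199: Jan 1 Tuesday, common
2198: Jan 1 Monday, common
2197: Jan 1 Sunday, common
2196: Jan 1 Friday, leap
2195: Jan 1 Thursday, common
2194: Jan 1 Wednesday, common
2193: Jan 1 Tuesday, common
2192: Jan 1 Sunday, leap
2191: Jan 1 Saturday, common
2190: Jan 1 Friday, common
2189: Jan 1 Thursday, common
2188: Jan 1 Tuesday, leap
2188 matches on both conditions.

2188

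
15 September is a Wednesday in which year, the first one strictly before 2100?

From one year to the next, a fixed date's weekday advances by 1, or by 2 when a Feb 29 lies between the two dates.
2100: September 15 is Wednesday.
2099: Tuesday (−1)
2098: Monday (−1)
2097: Sunday (−1)
2096: Saturday (−1)
2095: Thursday (−2)
2094: Wednesday (−1)
15 September falls on a Wednesday in 2094.

2094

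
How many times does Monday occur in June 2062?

June 2062 has 30 days and begins on Thursday.
The first Monday is June 5.
Mondays fall on 5, 12, 19, 26 — that's 4.

4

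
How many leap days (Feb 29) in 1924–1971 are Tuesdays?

Leap years in 1924–1971: 12 of them.
Feb 29 weekday advances by 5 (mod 7) from one leap year to the next four years later (or differs when a century non-leap intervenes).
Leap-day weekdays: 1924:Fri 1928:Wed 1932:Mon 1936:Sat 1940:Thu 1944:Tue✓ 1948:Sun 1952:Fri 1956:Wed 1960:Mon 1964:Sat 1968:Thu
Tuesday: 1944 → 1.

1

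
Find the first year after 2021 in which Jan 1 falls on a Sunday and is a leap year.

Jan 1 advances by 2 weekdays after a leap year and by 1 after a common year.
2021: Jan 1 is Friday.
2022: Saturday
2023: Sunday
2024: Monday (leap)
2025: Wednesday
2026: Thursday
2027: Friday
2028: Saturday (leap)
2029: Monday
2030: Tuesday
2031: Wednesday
2032: Thursday (leap)
2033: Saturday
2034: Sunday
2035: Monday
2036: Tuesday (leap)
2037: Thursday
2038: Friday
2039: Saturday
2040: Sunday (leap)
2040 begins on a Sunday and is a leap year.

2040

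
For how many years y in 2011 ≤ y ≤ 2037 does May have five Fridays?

May has 31 days; it has five Fridays when Friday falls among the first (month-length − 28) days — i.e. when May 1 is one of Friday/Thursday/Wednesday.
May 1 by year: 2011:Sun 2012:Tue 2013:Wed✓ 2014:Thu✓ 2015:Fri✓ 2016:Sun 2017:Mon 2018:Tue 2019:Wed✓ 2020:Fri✓ 2021:Sat 2022:Sun 2023:Mon 2024:Wed✓ 2025:Thu✓ 2026:Fri✓ 2027:Sat 2028:Mon 2029:Tue 2030:Wed✓ 2031:Thu✓ 2032:Sat 2033:Sun 2034:Mon 2035:Tue 2036:Thu✓ 2037:Fri✓
Years with five Fridays: 2013, 2014, 2015, 2019, 2020, 2024, 2025, 2026, 2030, 2031, 2036, 2037 → 12.

12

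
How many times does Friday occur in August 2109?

August 2109 has 31 days and begins on Thursday.
The first Friday is August 2.
Fridays fall on 2, 9, 16, 23, 30 — that's 5.

5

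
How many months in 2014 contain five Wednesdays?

A month of length L has five Wednesdays iff its first Wednesday is on day ≤ L−28 (so day 1–3 in a 31-day month, 1–2 in a 30-day month, day 1 in a leap February).
Checking each month of 2014: Jan starts Wed (31d) ✓; Feb starts Sat (28d); Mar starts Sat (31d); Apr starts Tue (30d) ✓; May starts Thu (31d); Jun starts Sun (30d); Jul starts Tue (31d) ✓; Aug starts Fri (31d); Sep starts Mon (30d); Oct starts Wed (31d) ✓; Nov starts Sat (30d); Dec starts Mon (31d) ✓.
Five-Wednesday months: January, April, July, October, December → 5.

5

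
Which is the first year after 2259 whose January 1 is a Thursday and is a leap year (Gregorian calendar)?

2280

Jan 1 advances by 2 weekdays after a leap year and by 1 after a common year.
2259: Jan 1 is Saturday.
2260: Sunday (leap)
2261: Tuesday
2262: Wednesday
2263: Thursday
2264: Friday (leap)
2265: Sunday
2266: Monday
2267: Tuesday
2268: Wednesday (leap)
2269: Friday
2270: Saturday
2271: Sunday
2272: Monday (leap)
2273: Wednesday
2274: Thursday
2275: Friday
2276: Saturday (leap)
2277: Monday
2278: Tuesday
2279: Wednesday
2280: Thursday (leap)
2280 begins on a Thursday and is a leap year.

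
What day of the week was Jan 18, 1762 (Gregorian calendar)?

Monday

January 1, 1762 is a Friday.
January 18 is day 18 of the year, i.e. 17 days after Jan 1.
17 mod 7 = 3, so advance 3 weekdays from Friday: Monday.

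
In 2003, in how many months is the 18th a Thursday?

Check the 18th of each month of 2003: Jan 18: Sat, Feb 18: Tue, Mar 18: Tue, Apr 18: Fri, May 18: Sun, Jun 18: Wed, Jul 18: Fri, Aug 18: Mon, Sep 18: Thu, Oct 18: Sat, Nov 18: Tue, Dec 18: Thu.
Thursday occurs in September, December — 2 months.

2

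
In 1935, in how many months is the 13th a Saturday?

Check the 13th of each month of 1935: Jan 13: Sun, Feb 13: Wed, Mar 13: Wed, Apr 13: Sat, May 13: Mon, Jun 13: Thu, Jul 13: Sat, Aug 13: Tue, Sep 13: Fri, Oct 13: Sun, Nov 13: Wed, Dec 13: Fri.
Saturday occurs in April, July — 2 months.

2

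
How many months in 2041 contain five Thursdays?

A month of length L has five Thursdays iff its first Thursday is on day ≤ L−28 (so day 1–3 in a 31-day month, 1–2 in a 30-day month, day 1 in a leap February).
Checking each month of 2041: Jan starts Tue (31d) ✓; Feb starts Fri (28d); Mar starts Fri (31d); Apr starts Mon (30d); May starts Wed (31d) ✓; Jun starts Sat (30d); Jul starts Mon (31d); Aug starts Thu (31d) ✓; Sep starts Sun (30d); Oct starts Tue (31d) ✓; Nov starts Fri (30d); Dec starts Sun (31d).
Five-Thursday months: January, May, August, October → 4.

4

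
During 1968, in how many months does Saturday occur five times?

A month of length L has five Saturdays iff its first Saturday is on day ≤ L−28 (so day 1–3 in a 31-day month, 1–2 in a 30-day month, day 1 in a leap February).
Checking each month of 1968: Jan starts Mon (31d); Feb starts Thu (29d); Mar starts Fri (31d) ✓; Apr starts Mon (30d); May starts Wed (31d); Jun starts Sat (30d) ✓; Jul starts Mon (31d); Aug starts Thu (31d) ✓; Sep starts Sun (30d); Oct starts Tue (31d); Nov starts Fri (30d) ✓; Dec starts Sun (31d).
Five-Saturday months: March, June, August, November → 4.

4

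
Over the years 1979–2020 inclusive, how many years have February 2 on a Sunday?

6

Track February 2's weekday year by year (advancing +1, or +2 across a Feb 29):
  1979: Fri  1980: Sat (+1)  1981: Mon (+2)  1982: Tue (+1)  1983: Wed (+1)
  1984: Thu (+1)  1985: Sat (+2)  1986: Sun (+1) ✓  1987: Mon (+1)  1988: Tue (+1)
  1989: Thu (+2)  1990: Fri (+1)  1991: Sat (+1)  1992: Sun (+1) ✓  … (14 more years) …
  2007: Fri (+1)  2008: Sat (+1)  2009: Mon (+2)  2010: Tue (+1)  2011: Wed (+1)
  2012: Thu (+1)  2013: Sat (+2)  2014: Sun (+1) ✓  2015: Mon (+1)  2016: Tue (+1)
  2017: Thu (+2)  2018: Fri (+1)  2019: Sat (+1)  2020: Sun (+1) ✓
Sunday years: 1986, 1992, 1997, 2003, 2014, 2020 — 6 in total.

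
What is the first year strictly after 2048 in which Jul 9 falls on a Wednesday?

2053

From one year to the next, a fixed date's weekday advances by 1, or by 2 when a Feb 29 lies between the two dates.
2048: July 9 is Thursday.
2049: Friday (+1)
2050: Saturday (+1)
2051: Sunday (+1)
2052: Tuesday (+2)
2053: Wednesday (+1)
Jul 9 falls on a Wednesday in 2053.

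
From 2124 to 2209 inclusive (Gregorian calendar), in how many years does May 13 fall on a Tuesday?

13

Track May 13's weekday year by year (advancing +1, or +2 across a Feb 29):
  2124: Sat  2125: Sun (+1)  2126: Mon (+1)  2127: Tue (+1) ✓  2128: Thu (+2)
  2129: Fri (+1)  2130: Sat (+1)  2131: Sun (+1)  2132: Tue (+2) ✓  2133: Wed (+1)
  2134: Thu (+1)  2135: Fri (+1)  2136: Sun (+2)  2137: Mon (+1)  … (58 more years) …
  2196: Fri (+2)  2197: Sat (+1)  2198: Sun (+1)  2199: Mon (+1)  2200: Tue (+1) ✓
  2201: Wed (+1)  2202: Thu (+1)  2203: Fri (+1)  2204: Sun (+2)  2205: Mon (+1)
  2206: Tue (+1) ✓  2207: Wed (+1)  2208: Fri (+2)  2209: Sat (+1)
Tuesday years: 2127, 2132, 2138, 2149, 2155, 2160, 2166, 2177, 2183, 2188, 2194, 2200, 2206 — 13 in total.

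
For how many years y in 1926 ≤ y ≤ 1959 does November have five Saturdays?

November has 30 days; it has five Saturdays when Saturday falls among the first (month-length − 28) days — i.e. when November 1 is one of Saturday/Friday.
November 1 by year: 1926:Mon 1927:Tue 1928:Thu 1929:Fri✓ 1930:Sat✓ 1931:Sun 1932:Tue 1933:Wed 1934:Thu 1935:Fri✓ 1936:Sun 1937:Mon 1938:Tue 1939:Wed 1940:Fri✓ …(4 more)… 1945:Thu 1946:Fri✓ 1947:Sat✓ 1948:Mon 1949:Tue 1950:Wed 1951:Thu 1952:Sat✓ 1953:Sun 1954:Mon 1955:Tue 1956:Thu 1957:Fri✓ 1958:Sat✓ 1959:Sun
Years with five Saturdays: 1929, 1930, 1935, 1940, 1941, 1946, 1947, 1952, 1957, 1958 → 10.

10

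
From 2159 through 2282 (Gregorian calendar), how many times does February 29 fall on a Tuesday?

Leap years in 2159–2282: 30 of them.
Feb 29 weekday advances by 5 (mod 7) from one leap year to the next four years later (or differs when a century non-leap intervenes).
Leap-day weekdays: 2160:Fri 2164:Wed 2168:Mon 2172:Sat 2176:Thu 2180:Tue✓ 2184:Sun 2188:Fri 2192:Wed 2196:Mon 2204:Wed 2208:Mon 2212:Sat …(4 more)… 2232:Wed 2236:Mon 2240:Sat 2244:Thu 2248:Tue✓ 2252:Sun 2256:Fri 2260:Wed 2264:Mon 2268:Sat 2272:Thu 2276:Tue✓ 2280:Sun
Tuesday: 2180, 2220, 2248, 2276 → 4.

4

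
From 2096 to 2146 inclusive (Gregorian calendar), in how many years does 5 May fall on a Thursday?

8

Track 5 May's weekday year by year (advancing +1, or +2 across a Feb 29):
  2096: Sat  2097: Sun (+1)  2098: Mon (+1)  2099: Tue (+1)  2100: Wed (+1)
  2101: Thu (+1) ✓  2102: Fri (+1)  2103: Sat (+1)  2104: Mon (+2)  2105: Tue (+1)
  2106: Wed (+1)  2107: Thu (+1) ✓  2108: Sat (+2)  2109: Sun (+1)  … (23 more years) …
  2133: Tue (+1)  2134: Wed (+1)  2135: Thu (+1) ✓  2136: Sat (+2)  2137: Sun (+1)
  2138: Mon (+1)  2139: Tue (+1)  2140: Thu (+2) ✓  2141: Fri (+1)  2142: Sat (+1)
  2143: Sun (+1)  2144: Tue (+2)  2145: Wed (+1)  2146: Thu (+1) ✓
Thursday years: 2101, 2107, 2112, 2118, 2129, 2135, 2140, 2146 — 8 in total.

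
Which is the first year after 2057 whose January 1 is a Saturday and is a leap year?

Jan 1 advances by 2 weekdays after a leap year and by 1 after a common year.
2057: Jan 1 is Monday.
2058: Tuesday
2059: Wednesday
2060: Thursday (leap)
2061: Saturday
2062: Sunday
2063: Monday
2064: Tuesday (leap)
2065: Thursday
2066: Friday
2067: Saturday
2068: Sunday (leap)
2069: Tuesday
2070: Wednesday
2071: Thursday
2072: Friday (leap)
2073: Sunday
2074: Monday
2075: Tuesday
2076: Wednesday (leap)
2077: Friday
2078: Saturday
2079: Sunday
2080: Monday (leap)
2081: Wednesday
2082: Thursday
2083: Friday
2084: Saturday (leap)
2084 begins on a Saturday and is a leap year.

2084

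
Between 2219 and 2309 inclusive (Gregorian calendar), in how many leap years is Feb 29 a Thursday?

Leap years in 2219–2309: 22 of them.
Feb 29 weekday advances by 5 (mod 7) from one leap year to the next four years later (or differs when a century non-leap intervenes).
Leap-day weekdays: 2220:Tue 2224:Sun 2228:Fri 2232:Wed 2236:Mon 2240:Sat 2244:Thu✓ 2248:Tue 2252:Sun 2256:Fri 2260:Wed 2264:Mon 2268:Sat 2272:Thu✓ 2276:Tue 2280:Sun 2284:Fri 2288:Wed 2292:Mon 2296:Sat 2304:Mon 2308:Sat
Thursday: 2244, 2272 → 2.

2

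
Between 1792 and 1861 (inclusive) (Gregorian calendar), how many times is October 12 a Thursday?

Track October 12's weekday year by year (advancing +1, or +2 across a Feb 29):
  1792: Fri  1793: Sat (+1)  1794: Sun (+1)  1795: Mon (+1)  1796: Wed (+2)
  1797: Thu (+1) ✓  1798: Fri (+1)  1799: Sat (+1)  1800: Sun (+1)  1801: Mon (+1)
  1802: Tue (+1)  1803: Wed (+1)  1804: Fri (+2)  1805: Sat (+1)  … (42 more years) …
  1848: Thu (+2) ✓  1849: Fri (+1)  1850: Sat (+1)  1851: Sun (+1)  1852: Tue (+2)
  1853: Wed (+1)  1854: Thu (+1) ✓  1855: Fri (+1)  1856: Sun (+2)  1857: Mon (+1)
  1858: Tue (+1)  1859: Wed (+1)  1860: Fri (+2)  1861: Sat (+1)
Thursday years: 1797, 1809, 1815, 1820, 1826, 1837, 1843, 1848, 1854 — 9 in total.

9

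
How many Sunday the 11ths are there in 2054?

Check the 11th of each month of 2054: Jan 11: Sun, Feb 11: Wed, Mar 11: Wed, Apr 11: Sat, May 11: Mon, Jun 11: Thu, Jul 11: Sat, Aug 11: Tue, Sep 11: Fri, Oct 11: Sun, Nov 11: Wed, Dec 11: Fri.
Sunday occurs in January, October — 2 months.

2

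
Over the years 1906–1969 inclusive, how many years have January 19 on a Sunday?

10

Track January 19's weekday year by year (advancing +1, or +2 across a Feb 29):
  1906: Fri  1907: Sat (+1)  1908: Sun (+1) ✓  1909: Tue (+2)  1910: Wed (+1)
  1911: Thu (+1)  1912: Fri (+1)  1913: Sun (+2) ✓  1914: Mon (+1)  1915: Tue (+1)
  1916: Wed (+1)  1917: Fri (+2)  1918: Sat (+1)  1919: Sun (+1) ✓  … (36 more years) …
  1956: Thu (+1)  1957: Sat (+2)  1958: Sun (+1) ✓  1959: Mon (+1)  1960: Tue (+1)
  1961: Thu (+2)  1962: Fri (+1)  1963: Sat (+1)  1964: Sun (+1) ✓  1965: Tue (+2)
  1966: Wed (+1)  1967: Thu (+1)  1968: Fri (+1)  1969: Sun (+2) ✓
Sunday years: 1908, 1913, 1919, 1930, 1936, 1941, 1947, 1958, 1964, 1969 — 10 in total.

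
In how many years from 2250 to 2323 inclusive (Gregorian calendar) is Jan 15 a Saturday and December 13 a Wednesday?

Check each year's weekday for Jan 15 and December 13:
  2250: Tue/Fri  2251: Wed/Sat  2252: Thu/Mon  2253: Sat/Tue  2254: Sun/Wed  2255: Mon/Thu  2256: Tue/Sat  2257: Thu/Sun  2258: Fri/Mon  2259: Sat/Tue  2260: Sun/Thu  2261: Tue/Fri  2262: Wed/Sat  2263: Thu/Sun  …(46 more)…  2310: Sat/Tue  2311: Sun/Wed  2312: Mon/Fri  2313: Wed/Sat  2314: Thu/Sun  2315: Fri/Mon  2316: Sat/Wed ✓  2317: Mon/Thu  2318: Tue/Fri  2319: Wed/Sat  2320: Thu/Mon  2321: Sat/Tue  2322: Sun/Wed  2323: Mon/Thu
Both conditions hold in: 2276, 2316 — 2.

2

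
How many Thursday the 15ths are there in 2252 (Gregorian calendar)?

Check the 15th of each month of 2252: Jan 15: Thu, Feb 15: Sun, Mar 15: Mon, Apr 15: Thu, May 15: Sat, Jun 15: Tue, Jul 15: Thu, Aug 15: Sun, Sep 15: Wed, Oct 15: Fri, Nov 15: Mon, Dec 15: Wed.
Thursday occurs in January, April, July — 3 months.

3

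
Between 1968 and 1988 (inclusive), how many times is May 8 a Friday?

Track May 8's weekday year by year (advancing +1, or +2 across a Feb 29):
  1968: Wed  1969: Thu (+1)  1970: Fri (+1) ✓  1971: Sat (+1)  1972: Mon (+2)
  1973: Tue (+1)  1974: Wed (+1)  1975: Thu (+1)  1976: Sat (+2)  1977: Sun (+1)
  1978: Mon (+1)  1979: Tue (+1)  1980: Thu (+2)  1981: Fri (+1) ✓  1982: Sat (+1)
  1983: Sun (+1)  1984: Tue (+2)  1985: Wed (+1)  1986: Thu (+1)  1987: Fri (+1) ✓
  1988: Sun (+2)
Friday years: 1970, 1981, 1987 — 3 in total.

3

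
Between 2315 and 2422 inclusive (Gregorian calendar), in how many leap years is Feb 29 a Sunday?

Leap years in 2315–2422: 27 of them.
Feb 29 weekday advances by 5 (mod 7) from one leap year to the next four years later (or differs when a century non-leap intervenes).
Leap-day weekdays: 2316:Tue 2320:Sun✓ 2324:Fri 2328:Wed 2332:Mon 2336:Sat 2340:Thu 2344:Tue 2348:Sun✓ 2352:Fri 2356:Wed 2360:Mon 2364:Sat 2368:Thu 2372:Tue 2376:Sun✓ 2380:Fri 2384:Wed 2388:Mon 2392:Sat 2396:Thu 2400:Tue 2404:Sun✓ 2408:Fri 2412:Wed 2416:Mon 2420:Sat
Sunday: 2320, 2348, 2376, 2404 → 4.

4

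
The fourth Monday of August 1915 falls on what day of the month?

August 1, 1915 is a Sunday, so the first Monday is the 2nd.
The fourth Monday is 2 + 21 = 23.

23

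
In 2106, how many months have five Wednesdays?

A month of length L has five Wednesdays iff its first Wednesday is on day ≤ L−28 (so day 1–3 in a 31-day month, 1–2 in a 30-day month, day 1 in a leap February).
Checking each month of 2106: Jan starts Fri (31d); Feb starts Mon (28d); Mar starts Mon (31d) ✓; Apr starts Thu (30d); May starts Sat (31d); Jun starts Tue (30d) ✓; Jul starts Thu (31d); Aug starts Sun (31d); Sep starts Wed (30d) ✓; Oct starts Fri (31d); Nov starts Mon (30d); Dec starts Wed (31d) ✓.
Five-Wednesday months: March, June, September, December → 4.

4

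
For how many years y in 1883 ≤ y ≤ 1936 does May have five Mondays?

May has 31 days; it has five Mondays when Monday falls among the first (month-length − 28) days — i.e. when May 1 is one of Monday/Sunday/Saturday.
May 1 by year: 1883:Tue 1884:Thu 1885:Fri 1886:Sat✓ 1887:Sun✓ 1888:Tue 1889:Wed 1890:Thu 1891:Fri 1892:Sun✓ 1893:Mon✓ 1894:Tue 1895:Wed 1896:Fri 1897:Sat✓ …(24 more)… 1922:Mon✓ 1923:Tue 1924:Thu 1925:Fri 1926:Sat✓ 1927:Sun✓ 1928:Tue 1929:Wed 1930:Thu 1931:Fri 1932:Sun✓ 1933:Mon✓ 1934:Tue 1935:Wed 1936:Fri
Years with five Mondays: 1886, 1887, 1892, 1893, 1897, 1898, 1899, 1904, 1905, 1909, 1910, 1911, 1915, 1916, 1920, 1921, 1922, 1926, 1927, 1932, 1933 → 21.

21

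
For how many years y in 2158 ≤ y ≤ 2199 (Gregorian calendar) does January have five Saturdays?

January has 31 days; it has five Saturdays when Saturday falls among the first (month-length − 28) days — i.e. when January 1 is one of Saturday/Friday/Thursday.
January 1 by year: 2158:Sun 2159:Mon 2160:Tue 2161:Thu✓ 2162:Fri✓ 2163:Sat✓ 2164:Sun 2165:Tue 2166:Wed 2167:Thu✓ 2168:Fri✓ 2169:Sun 2170:Mon 2171:Tue 2172:Wed …(12 more)… 2185:Sat✓ 2186:Sun 2187:Mon 2188:Tue 2189:Thu✓ 2190:Fri✓ 2191:Sat✓ 2192:Sun 2193:Tue 2194:Wed 2195:Thu✓ 2196:Fri✓ 2197:Sun 2198:Mon 2199:Tue
Years with five Saturdays: 2161, 2162, 2163, 2167, 2168, 2173, 2174, 2178, 2179, 2180, 2184, 2185, 2189, 2190, 2191, 2195, 2196 → 17.

17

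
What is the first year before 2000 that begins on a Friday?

1999

Jan 1 advances by 2 weekdays after a leap year and by 1 after a common year.
2000: Jan 1 is Saturday (leap).
1999: Friday
1999 begins on a Friday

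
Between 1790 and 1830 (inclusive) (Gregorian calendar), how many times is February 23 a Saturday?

Track February 23's weekday year by year (advancing +1, or +2 across a Feb 29):
  1790: Tue  1791: Wed (+1)  1792: Thu (+1)  1793: Sat (+2) ✓  1794: Sun (+1)
  1795: Mon (+1)  1796: Tue (+1)  1797: Thu (+2)  1798: Fri (+1)  1799: Sat (+1) ✓
  1800: Sun (+1)  1801: Mon (+1)  1802: Tue (+1)  1803: Wed (+1)  … (13 more years) …
  1817: Sun (+2)  1818: Mon (+1)  1819: Tue (+1)  1820: Wed (+1)  1821: Fri (+2)
  1822: Sat (+1) ✓  1823: Sun (+1)  1824: Mon (+1)  1825: Wed (+2)  1826: Thu (+1)
  1827: Fri (+1)  1828: Sat (+1) ✓  1829: Mon (+2)  1830: Tue (+1)
Saturday years: 1793, 1799, 1805, 1811, 1822, 1828 — 6 in total.

6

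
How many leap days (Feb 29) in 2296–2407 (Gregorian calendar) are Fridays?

3

Leap years in 2296–2407: 27 of them.
Feb 29 weekday advances by 5 (mod 7) from one leap year to the next four years later (or differs when a century non-leap intervenes).
Leap-day weekdays: 2296:Sat 2304:Mon 2308:Sat 2312:Thu 2316:Tue 2320:Sun 2324:Fri✓ 2328:Wed 2332:Mon 2336:Sat 2340:Thu 2344:Tue 2348:Sun 2352:Fri✓ 2356:Wed 2360:Mon 2364:Sat 2368:Thu 2372:Tue 2376:Sun 2380:Fri✓ 2384:Wed 2388:Mon 2392:Sat 2396:Thu 2400:Tue 2404:Sun
Friday: 2324, 2352, 2380 → 3.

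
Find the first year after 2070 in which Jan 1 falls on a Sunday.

Jan 1 advances by 2 weekdays after a leap year and by 1 after a common year.
2070: Jan 1 is Wednesday.
2071: Thursday
2072: Friday (leap)
2073: Sunday
2073 begins on a Sunday

2073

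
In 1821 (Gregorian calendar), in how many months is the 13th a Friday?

Check the 13th of each month of 1821: Jan 13: Sat, Feb 13: Tue, Mar 13: Tue, Apr 13: Fri, May 13: Sun, Jun 13: Wed, Jul 13: Fri, Aug 13: Mon, Sep 13: Thu, Oct 13: Sat, Nov 13: Tue, Dec 13: Thu.
Friday occurs in April, July — 2 months.

2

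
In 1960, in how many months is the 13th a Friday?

1

Check the 13th of each month of 1960: Jan 13: Wed, Feb 13: Sat, Mar 13: Sun, Apr 13: Wed, May 13: Fri, Jun 13: Mon, Jul 13: Wed, Aug 13: Sat, Sep 13: Tue, Oct 13: Thu, Nov 13: Sun, Dec 13: Tue.
Friday occurs in May — 1 month.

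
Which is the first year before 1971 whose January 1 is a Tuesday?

Jan 1 advances by 2 weekdays after a leap year and by 1 after a common year.
1971: Jan 1 is Friday.
1970: Thursday
1969: Wednesday
1968: Monday (leap)
1967: Sunday
1966: Saturday
1965: Friday
1964: Wednesday (leap)
1963: Tuesday
1963 begins on a Tuesday

1963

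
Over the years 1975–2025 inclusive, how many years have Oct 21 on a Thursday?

7

Track Oct 21's weekday year by year (advancing +1, or +2 across a Feb 29):
  1975: Tue  1976: Thu (+2) ✓  1977: Fri (+1)  1978: Sat (+1)  1979: Sun (+1)
  1980: Tue (+2)  1981: Wed (+1)  1982: Thu (+1) ✓  1983: Fri (+1)  1984: Sun (+2)
  1985: Mon (+1)  1986: Tue (+1)  1987: Wed (+1)  1988: Fri (+2)  … (23 more years) …
  2012: Sun (+2)  2013: Mon (+1)  2014: Tue (+1)  2015: Wed (+1)  2016: Fri (+2)
  2017: Sat (+1)  2018: Sun (+1)  2019: Mon (+1)  2020: Wed (+2)  2021: Thu (+1) ✓
  2022: Fri (+1)  2023: Sat (+1)  2024: Mon (+2)  2025: Tue (+1)
Thursday years: 1976, 1982, 1993, 1999, 2004, 2010, 2021 — 7 in total.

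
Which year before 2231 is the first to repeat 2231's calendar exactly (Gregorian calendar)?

Two years share a calendar iff Jan 1 falls on the same weekday and both are leap or both are common. 2231: Jan 1 is Saturday, common year.
2230: Jan 1 Friday, common
2229: Jan 1 Thursday, common
2228: Jan 1 Tuesday, leap
2227: Jan 1 Monday, common
2226: Jan 1 Sunday, common
2225: Jan 1 Saturday, common
2225 matches on both conditions.

2225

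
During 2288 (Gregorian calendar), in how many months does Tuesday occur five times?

4

A month of length L has five Tuesdays iff its first Tuesday is on day ≤ L−28 (so day 1–3 in a 31-day month, 1–2 in a 30-day month, day 1 in a leap February).
Checking each month of 2288: Jan starts Sun (31d) ✓; Feb starts Wed (29d); Mar starts Thu (31d); Apr starts Sun (30d); May starts Tue (31d) ✓; Jun starts Fri (30d); Jul starts Sun (31d) ✓; Aug starts Wed (31d); Sep starts Sat (30d); Oct starts Mon (31d) ✓; Nov starts Thu (30d); Dec starts Sat (31d).
Five-Tuesday months: January, May, July, October → 4.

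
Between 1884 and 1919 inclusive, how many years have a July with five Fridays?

15

July has 31 days; it has five Fridays when Friday falls among the first (month-length − 28) days — i.e. when July 1 is one of Friday/Thursday/Wednesday.
July 1 by year: 1884:Tue 1885:Wed✓ 1886:Thu✓ 1887:Fri✓ 1888:Sun 1889:Mon 1890:Tue 1891:Wed✓ 1892:Fri✓ 1893:Sat 1894:Sun 1895:Mon 1896:Wed✓ 1897:Thu✓ 1898:Fri✓ …(6 more)… 1905:Sat 1906:Sun 1907:Mon 1908:Wed✓ 1909:Thu✓ 1910:Fri✓ 1911:Sat 1912:Mon 1913:Tue 1914:Wed✓ 1915:Thu✓ 1916:Sat 1917:Sun 1918:Mon 1919:Tue
Years with five Fridays: 1885, 1886, 1887, 1891, 1892, 1896, 1897, 1898, 1903, 1904, 1908, 1909, 1910, 1914, 1915 → 15.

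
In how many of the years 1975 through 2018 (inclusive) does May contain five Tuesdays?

20

May has 31 days; it has five Tuesdays when Tuesday falls among the first (month-length − 28) days — i.e. when May 1 is one of Tuesday/Monday/Sunday.
May 1 by year: 1975:Thu 1976:Sat 1977:Sun✓ 1978:Mon✓ 1979:Tue✓ 1980:Thu 1981:Fri 1982:Sat 1983:Sun✓ 1984:Tue✓ 1985:Wed 1986:Thu 1987:Fri 1988:Sun✓ 1989:Mon✓ …(14 more)… 2004:Sat 2005:Sun✓ 2006:Mon✓ 2007:Tue✓ 2008:Thu 2009:Fri 2010:Sat 2011:Sun✓ 2012:Tue✓ 2013:Wed 2014:Thu 2015:Fri 2016:Sun✓ 2017:Mon✓ 2018:Tue✓
Years with five Tuesdays: 1977, 1978, 1979, 1983, 1984, 1988, 1989, 1990, 1994, 1995, 2000, 2001, 2005, 2006, 2007, 2011, 2012, 2016, 2017, 2018 → 20.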